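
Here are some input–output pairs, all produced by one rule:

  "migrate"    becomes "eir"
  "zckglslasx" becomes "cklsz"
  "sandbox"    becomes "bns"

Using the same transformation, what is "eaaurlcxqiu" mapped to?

aelru

The transformation: sort the characters into alphabetical order, then keep every other character starting from the second (positions 2nd, 4th, 6th, ...).
On "eaaurlcxqiu": the first step gives "aaceilqruux", and the second then gives "aelru".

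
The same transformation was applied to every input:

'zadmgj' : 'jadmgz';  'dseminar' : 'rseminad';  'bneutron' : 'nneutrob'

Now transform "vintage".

eintagv

Rule — swap the first and last characters.
Applying that to "vintage" gives "eintagv".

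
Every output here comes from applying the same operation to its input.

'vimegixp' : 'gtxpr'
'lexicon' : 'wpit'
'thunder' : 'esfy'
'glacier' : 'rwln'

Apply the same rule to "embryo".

The transformation: delete the last 3 characters, then shift every letter 11 places forward in the alphabet (wrapping around).
On "embryo": the first step gives "emb", and the second then gives "pxm".

pxm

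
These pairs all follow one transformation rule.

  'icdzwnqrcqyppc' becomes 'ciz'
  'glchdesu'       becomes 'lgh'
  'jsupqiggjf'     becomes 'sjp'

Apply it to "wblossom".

bwo

Looking at the pairs, the operation is to swap each adjacent pair of characters (1↔2, 3↔4, ...), then keep only the first 3 characters.
Starting from "wblossom": after the first operation, "bwolssmo"; after the second, "bwo".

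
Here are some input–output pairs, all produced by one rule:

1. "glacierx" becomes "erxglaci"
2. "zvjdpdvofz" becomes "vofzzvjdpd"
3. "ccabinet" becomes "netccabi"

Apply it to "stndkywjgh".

wjghstndky

The transformation: swap the front and back halves of the string, then move the first character to the end.
For "stndkywjgh", step one produces "ywjghstndk"; step two turns that into "wjghstndky".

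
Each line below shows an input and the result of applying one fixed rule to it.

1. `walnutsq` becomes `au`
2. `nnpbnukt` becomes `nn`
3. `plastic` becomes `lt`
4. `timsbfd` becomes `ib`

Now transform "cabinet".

Rule — move the last character to the front, then keep one character in every 3, starting at position 3 (positions 3rd, 6th, 9th, ...).
Doing the same to "cabinet": "an".

an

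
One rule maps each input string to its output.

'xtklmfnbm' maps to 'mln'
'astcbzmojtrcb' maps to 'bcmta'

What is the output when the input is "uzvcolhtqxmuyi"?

ichxy

Looking at the pairs, the operation is to swap the first and last characters, then keep one character in every 3, starting at position 1 (positions 1st, 4th, 7th, ...).
Applying both steps to "uzvcolhtqxmuyi": "izvcolhtqxmuyu", then "ichxy".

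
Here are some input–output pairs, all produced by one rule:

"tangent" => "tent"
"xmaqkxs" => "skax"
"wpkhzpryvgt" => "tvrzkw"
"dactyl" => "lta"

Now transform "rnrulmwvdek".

kdwlrr

In each case the input is transformed by: reverse the string, then keep every other character starting from the first (positions 1st, 3rd, 5th, ...).
Working it through for "rnrulmwvdek": intermediate "kedvwmlurnr", final "kdwlrr".
(Check on "tangent": → "tnegnat" → "tent" ✓)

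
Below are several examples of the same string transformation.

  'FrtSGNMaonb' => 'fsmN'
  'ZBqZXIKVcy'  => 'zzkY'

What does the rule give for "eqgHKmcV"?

What's happening: keep one character in every 3, starting at position 1 (positions 1st, 4th, 7th, ...), then flip the case of every letter.
On "eqgHKmcV": the first step gives "eHc", and the second then gives "EhC".

EhC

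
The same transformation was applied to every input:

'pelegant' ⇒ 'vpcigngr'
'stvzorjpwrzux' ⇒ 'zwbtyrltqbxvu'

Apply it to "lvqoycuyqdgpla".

cnrifsaweaqsxn

Each output is the input with this applied: reverse the string, then shift every letter 2 places forward in the alphabet (wrapping around).
Starting from "lvqoycuyqdgpla": after the first operation, "alpgdqyucyoqvl"; after the second, "cnrifsaweaqsxn".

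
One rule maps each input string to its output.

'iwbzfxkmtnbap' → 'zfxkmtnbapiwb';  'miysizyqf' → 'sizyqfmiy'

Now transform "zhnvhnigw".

What's happening: move the first 3 characters to the end (rotate left by 3).
"zhnvhnigw" → "vhnigwzhn".

vhnigwzhn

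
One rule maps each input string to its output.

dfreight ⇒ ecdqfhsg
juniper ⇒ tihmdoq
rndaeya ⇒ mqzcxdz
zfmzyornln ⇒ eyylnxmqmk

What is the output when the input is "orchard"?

qngbqzc

What's happening: swap each adjacent pair of characters (1↔2, 3↔4, ...), then shift every letter 1 place backward in the alphabet (wrapping around).
Applying that to "orchard" gives "qngbqzc".
(Check on "dfreight": → "fdergith" → "ecdqfhsg" ✓)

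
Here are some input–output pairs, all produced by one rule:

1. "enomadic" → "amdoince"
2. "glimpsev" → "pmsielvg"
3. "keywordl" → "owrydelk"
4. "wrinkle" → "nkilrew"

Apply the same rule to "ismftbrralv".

The transformation: take characters alternately from the front and the back (1st, last, 2nd, 2nd-last, ...), then reverse the string.
Working it through for "ismftbrralv": intermediate "ivslmafrtrb", final "brtrfamlsvi".

brtrfamlsvi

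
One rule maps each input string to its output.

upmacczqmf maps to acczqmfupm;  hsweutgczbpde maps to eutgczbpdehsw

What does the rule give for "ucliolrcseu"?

The transformation: move the first 3 characters to the end (rotate left by 3).
Applying that to "ucliolrcseu" gives "iolrcseuucl".

iolrcseuucl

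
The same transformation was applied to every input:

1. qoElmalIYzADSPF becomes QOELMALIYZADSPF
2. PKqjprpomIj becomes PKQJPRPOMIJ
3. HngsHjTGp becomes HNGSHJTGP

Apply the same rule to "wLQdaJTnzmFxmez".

WLQDAJTNZMFXMEZ

What's happening: convert every letter to uppercase.
Applying that to "wLQdaJTnzmFxmez" gives "WLQDAJTNZMFXMEZ".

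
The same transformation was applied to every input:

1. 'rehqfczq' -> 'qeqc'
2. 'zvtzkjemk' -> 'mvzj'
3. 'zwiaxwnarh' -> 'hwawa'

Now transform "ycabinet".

The pattern: keep every other character starting from the second (positions 2nd, 4th, 6th, ...), then move the last character to the front.
For "ycabinet" the result is "tcbn".
(Check on "zwiaxwnarh": → "wawah" → "hwawa" ✓)

tcbn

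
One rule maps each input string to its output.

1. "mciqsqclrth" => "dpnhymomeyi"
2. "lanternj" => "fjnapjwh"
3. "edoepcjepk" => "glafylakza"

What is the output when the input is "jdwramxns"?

ojtiwnszf

The rule is to shift every letter 4 places backward in the alphabet (wrapping around), then reverse the string.
For "jdwramxns", step one produces "fzsnwitjo"; step two turns that into "ojtiwnszf".
(Check on "edoepcjepk": → "azkalyfalg" → "glafylakza" ✓)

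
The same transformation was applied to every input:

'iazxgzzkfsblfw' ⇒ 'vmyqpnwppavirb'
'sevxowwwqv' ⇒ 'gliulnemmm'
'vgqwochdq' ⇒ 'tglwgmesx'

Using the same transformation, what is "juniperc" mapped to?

hszkdyfu

Each output is the input with this applied: shift every letter 10 places backward in the alphabet (wrapping around), then move the last 2 characters to the front (rotate right by 2).
For "juniperc" the result is "hszkdyfu".
(Check on "sevxowwwqv": → "iulnemmmgl" → "gliulnemmm" ✓)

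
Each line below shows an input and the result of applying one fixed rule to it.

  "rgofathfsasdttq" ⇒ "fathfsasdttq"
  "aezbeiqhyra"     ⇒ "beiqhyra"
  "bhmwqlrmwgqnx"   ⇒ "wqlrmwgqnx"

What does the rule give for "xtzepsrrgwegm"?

epsrrgwegm

Each output is the input with this applied: delete the first 3 characters.
For "xtzepsrrgwegm" the result is "epsrrgwegm".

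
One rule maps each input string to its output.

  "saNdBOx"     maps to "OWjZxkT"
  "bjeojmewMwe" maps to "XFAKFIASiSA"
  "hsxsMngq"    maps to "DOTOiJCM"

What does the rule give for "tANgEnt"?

The rule is to flip the case of every letter, then shift every letter 4 places backward in the alphabet (wrapping around).
Applying both steps to "tANgEnt": "TanGeNT", then "PwjCaJP".

PwjCaJP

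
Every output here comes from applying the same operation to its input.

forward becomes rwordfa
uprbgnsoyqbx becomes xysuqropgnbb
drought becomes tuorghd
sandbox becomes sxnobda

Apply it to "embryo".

rymobe

Each output is the input with this applied: sort the characters into reverse alphabetical order, then swap each adjacent pair of characters (1↔2, 3↔4, ...).
Working it through for "embryo": intermediate "yromeb", final "rymobe".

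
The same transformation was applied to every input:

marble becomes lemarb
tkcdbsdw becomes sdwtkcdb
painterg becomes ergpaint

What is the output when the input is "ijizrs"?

rsijiz

Looking at the pairs, the operation is to swap the front and back halves of the string, then move the first character to the end.
Starting from "ijizrs": after the first operation, "zrsiji"; after the second, "rsijiz".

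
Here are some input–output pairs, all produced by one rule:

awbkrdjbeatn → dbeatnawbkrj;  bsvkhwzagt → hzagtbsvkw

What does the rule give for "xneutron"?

uronxnet

The transformation: swap the front and back halves of the string, then swap the first and last characters.
"xneutron" → "tronxneu" → "uronxnet".
(Check on "awbkrdjbeatn": → "jbeatnawbkrd" → "dbeatnawbkrj" ✓)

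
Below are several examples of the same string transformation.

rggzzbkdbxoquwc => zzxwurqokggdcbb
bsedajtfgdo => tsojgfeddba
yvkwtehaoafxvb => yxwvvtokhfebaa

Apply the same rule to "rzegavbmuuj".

The rule is to sort the characters into reverse alphabetical order.
Doing the same to "rzegavbmuuj": "zvuurmjgeba".

zvuurmjgeba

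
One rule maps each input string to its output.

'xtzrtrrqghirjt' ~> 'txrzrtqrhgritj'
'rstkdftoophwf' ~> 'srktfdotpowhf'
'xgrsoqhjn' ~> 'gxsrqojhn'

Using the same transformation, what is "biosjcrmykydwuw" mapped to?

In each case the input is transformed by: swap each adjacent pair of characters (1↔2, 3↔4, ...).
Applying that to "biosjcrmykydwuw" gives "ibsocjmrkydyuww".

ibsocjmrkydyuww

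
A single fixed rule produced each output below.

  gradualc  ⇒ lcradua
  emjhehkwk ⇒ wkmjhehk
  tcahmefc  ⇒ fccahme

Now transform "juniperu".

ruunipe

Rule — delete the first character, then move the last 2 characters to the front (rotate right by 2).
Applying both steps to "juniperu": "uniperu", then "ruunipe".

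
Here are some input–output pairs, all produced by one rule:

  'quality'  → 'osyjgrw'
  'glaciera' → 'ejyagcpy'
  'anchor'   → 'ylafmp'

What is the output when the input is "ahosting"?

What's happening: shift every letter 2 places backward in the alphabet (wrapping around).
"ahosting" → "yfmqrgle".

yfmqrgle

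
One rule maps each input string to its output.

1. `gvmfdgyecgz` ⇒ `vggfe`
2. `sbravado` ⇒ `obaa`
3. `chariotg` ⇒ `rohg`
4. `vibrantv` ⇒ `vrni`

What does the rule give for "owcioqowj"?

Rule — keep every other character starting from the second (positions 2nd, 4th, 6th, ...), then sort the characters into reverse alphabetical order.
"owcioqowj" → "wiqw" → "wwqi".
(Check on "vibrantv": → "irnv" → "vrni" ✓)

wwqi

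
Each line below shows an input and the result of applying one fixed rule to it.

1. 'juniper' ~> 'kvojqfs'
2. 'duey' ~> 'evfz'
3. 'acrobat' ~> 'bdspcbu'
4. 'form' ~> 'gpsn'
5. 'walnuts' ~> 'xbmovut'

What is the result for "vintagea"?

wjoubhfb

Rule — shift every letter 1 place forward in the alphabet (wrapping around).
So "vintagea" becomes "wjoubhfb".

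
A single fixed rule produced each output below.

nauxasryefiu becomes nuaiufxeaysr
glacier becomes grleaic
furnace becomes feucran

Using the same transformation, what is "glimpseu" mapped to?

guleismp

Each output is the input with this applied: take characters alternately from the front and the back (1st, last, 2nd, 2nd-last, ...).
So "glimpseu" becomes "guleismp".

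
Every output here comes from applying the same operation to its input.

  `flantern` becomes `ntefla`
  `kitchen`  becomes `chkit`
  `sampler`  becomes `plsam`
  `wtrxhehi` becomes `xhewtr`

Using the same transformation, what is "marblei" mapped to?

blmar

Each output is the input with this applied: delete the last 2 characters, then move the first 3 characters to the end (rotate left by 3).
Starting from "marblei": after the first operation, "marbl"; after the second, "blmar".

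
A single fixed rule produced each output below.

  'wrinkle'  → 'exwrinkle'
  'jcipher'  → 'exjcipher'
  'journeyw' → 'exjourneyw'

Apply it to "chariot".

The transformation: prepend "ex".
So "chariot" becomes "exchariot".

exchariot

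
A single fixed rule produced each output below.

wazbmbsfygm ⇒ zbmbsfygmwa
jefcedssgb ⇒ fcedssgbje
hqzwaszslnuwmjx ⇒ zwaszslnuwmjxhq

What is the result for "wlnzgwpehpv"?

What's happening: move the first 2 characters to the end (rotate left by 2).
On "wlnzgwpehpv" that produces "nzgwpehpvwl".

nzgwpehpvwl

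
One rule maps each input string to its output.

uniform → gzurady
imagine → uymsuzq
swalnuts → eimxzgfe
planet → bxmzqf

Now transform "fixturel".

rujfgdqx

Rule — shift every letter 12 places forward in the alphabet (wrapping around).
For "fixturel" the result is "rujfgdqx".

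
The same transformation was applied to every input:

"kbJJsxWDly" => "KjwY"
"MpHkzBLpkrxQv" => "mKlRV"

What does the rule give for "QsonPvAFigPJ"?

qNaG

The rule is to flip the case of every letter, then keep one character in every 3, starting at position 1 (positions 1st, 4th, 7th, ...).
For "QsonPvAFigPJ" the result is "qNaG".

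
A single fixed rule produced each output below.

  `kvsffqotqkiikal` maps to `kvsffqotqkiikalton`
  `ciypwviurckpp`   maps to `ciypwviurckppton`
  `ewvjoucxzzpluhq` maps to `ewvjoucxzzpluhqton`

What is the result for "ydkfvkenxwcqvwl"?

What's happening: append "ton".
So "ydkfvkenxwcqvwl" becomes "ydkfvkenxwcqvwlton".

ydkfvkenxwcqvwlton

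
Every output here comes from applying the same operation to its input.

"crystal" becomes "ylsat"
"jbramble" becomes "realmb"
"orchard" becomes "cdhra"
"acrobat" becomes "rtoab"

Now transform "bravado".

The transformation: delete the first 2 characters, then take characters alternately from the front and the back (1st, last, 2nd, 2nd-last, ...).
On "bravado": the first step gives "avado", and the second then gives "aovda".

aovda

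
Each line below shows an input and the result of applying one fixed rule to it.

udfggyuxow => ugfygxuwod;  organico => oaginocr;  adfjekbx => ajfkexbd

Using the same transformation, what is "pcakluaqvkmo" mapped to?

pkaulqakvomc

The rule is to swap each adjacent pair of characters (1↔2, 3↔4, ...), then move the first character to the end.
Applying both steps to "pcakluaqvkmo": "cpkaulqakvom", then "pkaulqakvomc".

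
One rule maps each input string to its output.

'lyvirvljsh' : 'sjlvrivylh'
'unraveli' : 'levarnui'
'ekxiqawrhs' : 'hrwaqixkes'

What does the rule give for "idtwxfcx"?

cfxwtdix

Each output is the input with this applied: move the last character to the front, then reverse the string.
"idtwxfcx" → "xidtwxfc" → "cfxwtdix".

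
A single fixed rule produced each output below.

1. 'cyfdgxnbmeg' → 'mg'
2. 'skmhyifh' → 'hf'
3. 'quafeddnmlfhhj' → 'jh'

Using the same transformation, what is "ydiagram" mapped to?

ma

Each output is the input with this applied: swap each adjacent pair of characters (1↔2, 3↔4, ...), then keep only the last 2 characters.
So "ydiagram" becomes "ma".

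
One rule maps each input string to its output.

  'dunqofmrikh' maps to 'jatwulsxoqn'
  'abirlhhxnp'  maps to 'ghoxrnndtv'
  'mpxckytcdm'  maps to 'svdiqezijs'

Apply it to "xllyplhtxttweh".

Rule — shift every letter 6 places forward in the alphabet (wrapping around).
On "xllyplhtxttweh" that produces "drrevrnzdzzckn".

drrevrnzdzzckn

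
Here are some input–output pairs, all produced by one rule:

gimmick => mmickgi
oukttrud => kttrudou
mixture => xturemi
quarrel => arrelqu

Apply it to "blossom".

Rule — move the first 2 characters to the end (rotate left by 2).
Doing the same to "blossom": "ossombl".

ossombl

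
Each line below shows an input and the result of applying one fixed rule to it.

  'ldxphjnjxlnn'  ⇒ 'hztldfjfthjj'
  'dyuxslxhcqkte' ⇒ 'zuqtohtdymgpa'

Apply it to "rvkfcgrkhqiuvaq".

nrgbycngdmeqrwm

The pattern: shift every letter 4 places backward in the alphabet (wrapping around).
Applying that to "rvkfcgrkhqiuvaq" gives "nrgbycngdmeqrwm".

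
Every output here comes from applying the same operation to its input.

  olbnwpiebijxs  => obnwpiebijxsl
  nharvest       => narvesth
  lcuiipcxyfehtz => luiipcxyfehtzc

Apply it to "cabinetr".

cbinetra

The rule is to move the first character to the end, then swap the first and last characters.
"cabinetr" → "cbinetra".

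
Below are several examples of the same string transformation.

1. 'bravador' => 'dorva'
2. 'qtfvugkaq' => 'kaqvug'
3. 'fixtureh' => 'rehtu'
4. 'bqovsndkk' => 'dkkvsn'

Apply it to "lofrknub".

Rule — delete the first 3 characters, then move the last 3 characters to the front (rotate right by 3).
Working it through for "lofrknub": intermediate "rknub", final "nubrk".

nubrk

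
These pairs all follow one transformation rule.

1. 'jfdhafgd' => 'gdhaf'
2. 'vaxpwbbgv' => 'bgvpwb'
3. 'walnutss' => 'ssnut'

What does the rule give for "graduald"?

Each output is the input with this applied: delete the first 3 characters, then move the first 3 characters to the end (rotate left by 3).
On "graduald": the first step gives "duald", and the second then gives "lddua".

lddua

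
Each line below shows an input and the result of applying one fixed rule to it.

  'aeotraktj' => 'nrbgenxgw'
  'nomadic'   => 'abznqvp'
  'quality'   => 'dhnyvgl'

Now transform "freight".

servtug

The rule is to shift every letter 13 places forward in the alphabet (wrapping around) — i.e. ROT13.
For "freight" the result is "servtug".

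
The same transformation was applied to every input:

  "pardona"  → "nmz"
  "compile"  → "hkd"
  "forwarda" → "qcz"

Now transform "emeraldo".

Looking at the pairs, the operation is to shift every letter 1 place backward in the alphabet (wrapping around), then keep only the last 3 characters.
Working it through for "emeraldo": intermediate "dldqzkcn", final "kcn".

kcn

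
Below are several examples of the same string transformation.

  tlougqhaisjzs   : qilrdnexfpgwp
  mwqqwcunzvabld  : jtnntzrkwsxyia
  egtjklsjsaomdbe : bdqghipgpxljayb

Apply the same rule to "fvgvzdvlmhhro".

The rule is to shift every letter 3 places backward in the alphabet (wrapping around).
So "fvgvzdvlmhhro" becomes "csdswasijeeol".

csdswasijeeol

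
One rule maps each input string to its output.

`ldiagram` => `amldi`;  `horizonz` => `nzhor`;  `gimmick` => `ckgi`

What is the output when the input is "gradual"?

The transformation: move the last 2 characters to the front (rotate right by 2), then delete the last 3 characters.
On "gradual": the first step gives "algradu", and the second then gives "algr".

algr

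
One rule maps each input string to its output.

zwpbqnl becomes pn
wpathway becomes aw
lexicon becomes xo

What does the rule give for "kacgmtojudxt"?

The rule is to keep one character in every 3, starting at position 3 (positions 3rd, 6th, 9th, ...).
Doing the same to "kacgmtojudxt": "ctut".

ctut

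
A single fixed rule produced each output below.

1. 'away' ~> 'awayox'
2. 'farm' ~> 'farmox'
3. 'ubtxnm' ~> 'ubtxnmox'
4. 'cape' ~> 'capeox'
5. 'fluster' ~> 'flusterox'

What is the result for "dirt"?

The transformation: append "ox".
"dirt" → "dirtox".

dirtox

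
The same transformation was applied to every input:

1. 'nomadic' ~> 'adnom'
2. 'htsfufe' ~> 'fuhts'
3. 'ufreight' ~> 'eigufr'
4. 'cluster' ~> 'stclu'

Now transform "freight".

igfre

The transformation: delete the last 2 characters, then move the first 3 characters to the end (rotate left by 3).
On "freight": the first step gives "freig", and the second then gives "igfre".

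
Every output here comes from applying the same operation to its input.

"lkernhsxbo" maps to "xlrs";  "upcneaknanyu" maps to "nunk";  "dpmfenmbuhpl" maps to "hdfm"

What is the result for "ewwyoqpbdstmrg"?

meyps

Rule — move the last 3 characters to the front (rotate right by 3), then keep one character in every 3, starting at position 1 (positions 1st, 4th, 7th, ...).
For "ewwyoqpbdstmrg" the result is "meyps".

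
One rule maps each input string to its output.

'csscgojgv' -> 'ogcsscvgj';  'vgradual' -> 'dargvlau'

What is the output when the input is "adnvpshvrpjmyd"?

The transformation: reverse the string, then move the first 3 characters to the end (rotate left by 3).
"adnvpshvrpjmyd" → "dymjprvhspvnda" → "jprvhspvndadym".

jprvhspvndadym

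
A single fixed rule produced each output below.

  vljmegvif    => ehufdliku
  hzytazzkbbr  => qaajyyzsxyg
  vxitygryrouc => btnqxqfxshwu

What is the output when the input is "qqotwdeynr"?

qmxdcvsnpp

In each case the input is transformed by: reverse the string, then shift every letter 1 place backward in the alphabet (wrapping around).
On "qqotwdeynr": the first step gives "rnyedwtoqq", and the second then gives "qmxdcvsnpp".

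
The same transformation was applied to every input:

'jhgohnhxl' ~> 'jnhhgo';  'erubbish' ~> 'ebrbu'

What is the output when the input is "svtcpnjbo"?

snvptc

Each output is the input with this applied: delete the last 3 characters, then take characters alternately from the front and the back (1st, last, 2nd, 2nd-last, ...).
"svtcpnjbo" → "snvptc".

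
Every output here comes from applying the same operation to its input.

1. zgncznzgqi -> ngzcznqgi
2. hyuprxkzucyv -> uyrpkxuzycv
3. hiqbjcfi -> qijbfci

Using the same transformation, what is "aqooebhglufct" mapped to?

What's happening: delete the first character, then swap each adjacent pair of characters (1↔2, 3↔4, ...).
Working it through for "aqooebhglufct": intermediate "qooebhglufct", final "oqeohblgfutc".
(Check on "hyuprxkzucyv": → "yuprxkzucyv" → "uyrpkxuzycv" ✓)

oqeohblgfutc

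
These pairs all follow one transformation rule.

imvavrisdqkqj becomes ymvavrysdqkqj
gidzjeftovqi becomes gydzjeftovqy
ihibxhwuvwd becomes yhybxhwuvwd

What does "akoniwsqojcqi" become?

In each case the input is transformed by: replace every "i" with "y".
Applying that to "akoniwsqojcqi" gives "akonywsqojcqy".

akonywsqojcqy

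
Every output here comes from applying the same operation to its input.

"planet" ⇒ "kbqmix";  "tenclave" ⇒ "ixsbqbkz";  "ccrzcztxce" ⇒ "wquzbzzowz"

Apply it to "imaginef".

fkbcfjxd

The transformation: shift every letter 3 places backward in the alphabet (wrapping around), then swap the front and back halves of the string.
Applying both steps to "imaginef": "fjxdfkbc", then "fkbcfjxd".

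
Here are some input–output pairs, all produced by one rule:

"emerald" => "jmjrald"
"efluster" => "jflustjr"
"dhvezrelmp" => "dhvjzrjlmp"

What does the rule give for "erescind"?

Rule — replace every "e" with "j".
On "erescind" that produces "jrjscind".

jrjscind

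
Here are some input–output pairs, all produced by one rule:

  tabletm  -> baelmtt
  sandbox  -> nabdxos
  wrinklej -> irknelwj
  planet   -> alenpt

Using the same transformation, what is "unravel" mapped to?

The pattern: move the first character to the end, then swap each adjacent pair of characters (1↔2, 3↔4, ...).
"unravel" → "nravelu" → "rnvaleu".

rnvaleu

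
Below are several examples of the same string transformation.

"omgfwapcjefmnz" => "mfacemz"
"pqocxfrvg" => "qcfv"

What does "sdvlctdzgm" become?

The pattern: keep every other character starting from the second (positions 2nd, 4th, 6th, ...).
On "sdvlctdzgm" that produces "dltzm".

dltzm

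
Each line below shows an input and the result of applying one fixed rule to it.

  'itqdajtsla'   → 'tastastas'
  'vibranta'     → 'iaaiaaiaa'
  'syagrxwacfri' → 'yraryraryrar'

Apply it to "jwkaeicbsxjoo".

Rule — keep one character in every 3, starting at position 2 (positions 2nd, 5th, 8th, ...), then write the whole string 3 times in a row.
On "jwkaeicbsxjoo": the first step gives "webj", and the second then gives "webjwebjwebj".

webjwebjwebj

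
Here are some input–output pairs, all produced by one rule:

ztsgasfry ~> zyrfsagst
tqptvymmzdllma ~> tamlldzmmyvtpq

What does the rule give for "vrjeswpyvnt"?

vtnvypwsejr

Rule — reverse the string, then move the last character to the front.
For "vrjeswpyvnt", step one produces "tnvypwsejrv"; step two turns that into "vtnvypwsejr".
(Check on "ztsgasfry": → "yrfsagstz" → "zyrfsagst" ✓)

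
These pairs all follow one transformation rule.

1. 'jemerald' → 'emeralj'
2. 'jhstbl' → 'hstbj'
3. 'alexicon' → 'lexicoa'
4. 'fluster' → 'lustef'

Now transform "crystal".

The transformation: swap the first and last characters, then delete the first character.
Applying both steps to "crystal": "lrystac", then "rystac".

rystac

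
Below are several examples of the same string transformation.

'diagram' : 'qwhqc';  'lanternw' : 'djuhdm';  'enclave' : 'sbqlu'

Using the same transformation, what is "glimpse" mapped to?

ycfiu

In each case the input is transformed by: delete the first 2 characters, then shift every letter 10 places backward in the alphabet (wrapping around).
"glimpse" → "impse" → "ycfiu".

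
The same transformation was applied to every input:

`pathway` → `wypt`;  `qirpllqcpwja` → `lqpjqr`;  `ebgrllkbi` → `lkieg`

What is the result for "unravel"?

The rule is to keep every other character starting from the first (positions 1st, 3rd, 5th, ...), then move the first 2 characters to the end (rotate left by 2).
Working it through for "unravel": intermediate "urvl", final "vlur".
(Check on "pathway": → "ptwy" → "wypt" ✓)

vlur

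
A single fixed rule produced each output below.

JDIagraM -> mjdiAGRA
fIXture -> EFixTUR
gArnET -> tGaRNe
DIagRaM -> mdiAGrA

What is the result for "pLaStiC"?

Rule — move the last character to the front, then flip the case of every letter.
Doing the same to "pLaStiC": "cPlAsTI".

cPlAsTI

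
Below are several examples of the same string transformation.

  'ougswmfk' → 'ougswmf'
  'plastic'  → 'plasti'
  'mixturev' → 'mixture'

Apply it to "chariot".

chario

In each case the input is transformed by: delete the last character.
So "chariot" becomes "chario".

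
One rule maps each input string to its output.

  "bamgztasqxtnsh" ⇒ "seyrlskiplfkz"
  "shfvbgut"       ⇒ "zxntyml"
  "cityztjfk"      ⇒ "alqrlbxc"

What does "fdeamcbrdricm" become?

vwseutjvjaue

What's happening: shift every letter 8 places backward in the alphabet (wrapping around), then delete the first character.
For "fdeamcbrdricm", step one produces "xvwseutjvjaue"; step two turns that into "vwseutjvjaue".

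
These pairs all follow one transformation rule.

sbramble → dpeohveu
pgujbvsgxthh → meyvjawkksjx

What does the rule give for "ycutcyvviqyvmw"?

wfbyyltbypzbfx

In each case the input is transformed by: shift every letter 3 places forward in the alphabet (wrapping around), then move the first 3 characters to the end (rotate left by 3).
Starting from "ycutcyvviqyvmw": after the first operation, "bfxwfbyyltbypz"; after the second, "wfbyyltbypzbfx".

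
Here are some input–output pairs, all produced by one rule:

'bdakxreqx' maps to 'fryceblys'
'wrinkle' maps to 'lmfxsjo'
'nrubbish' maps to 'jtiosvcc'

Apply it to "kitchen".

Looking at the pairs, the operation is to shift every letter 1 place forward in the alphabet (wrapping around), then move the last 3 characters to the front (rotate right by 3).
On "kitchen": the first step gives "ljudifo", and the second then gives "ifoljud".

ifoljud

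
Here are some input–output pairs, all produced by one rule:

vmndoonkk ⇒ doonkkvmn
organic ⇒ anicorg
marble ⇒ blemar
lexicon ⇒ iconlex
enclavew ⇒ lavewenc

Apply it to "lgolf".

lflgo

The transformation: move the first 3 characters to the end (rotate left by 3).
Applying that to "lgolf" gives "lflgo".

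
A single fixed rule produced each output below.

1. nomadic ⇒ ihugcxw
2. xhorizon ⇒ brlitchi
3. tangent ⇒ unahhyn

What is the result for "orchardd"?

libwluxx

Each output is the input with this applied: swap each adjacent pair of characters (1↔2, 3↔4, ...), then shift every letter 6 places backward in the alphabet (wrapping around).
"orchardd" → "rohcradd" → "libwluxx".
(Check on "xhorizon": → "hxrozino" → "brlitchi" ✓)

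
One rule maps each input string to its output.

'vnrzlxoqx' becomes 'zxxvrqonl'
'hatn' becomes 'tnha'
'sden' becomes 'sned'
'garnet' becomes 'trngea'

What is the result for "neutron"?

Each output is the input with this applied: sort the characters into reverse alphabetical order.
Applying that to "neutron" gives "utronne".

utronne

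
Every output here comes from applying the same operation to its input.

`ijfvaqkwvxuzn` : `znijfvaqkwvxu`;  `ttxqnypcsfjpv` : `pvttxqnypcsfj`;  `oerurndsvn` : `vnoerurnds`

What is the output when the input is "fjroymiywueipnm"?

nmfjroymiywueip

The transformation: move the last 2 characters to the front (rotate right by 2).
"fjroymiywueipnm" → "nmfjroymiywueip".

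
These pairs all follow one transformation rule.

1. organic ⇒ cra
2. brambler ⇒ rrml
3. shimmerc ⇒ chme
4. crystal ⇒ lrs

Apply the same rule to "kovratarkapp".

portra

The transformation: move the last 2 characters to the front (rotate right by 2), then keep every other character starting from the second (positions 2nd, 4th, 6th, ...).
On "kovratarkapp": the first step gives "ppkovratarka", and the second then gives "portra".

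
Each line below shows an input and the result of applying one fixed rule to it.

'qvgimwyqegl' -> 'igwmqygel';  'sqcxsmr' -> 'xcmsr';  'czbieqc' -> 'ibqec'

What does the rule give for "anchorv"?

hcrov

In each case the input is transformed by: delete the first 2 characters, then swap each adjacent pair of characters (1↔2, 3↔4, ...).
On "anchorv": the first step gives "chorv", and the second then gives "hcrov".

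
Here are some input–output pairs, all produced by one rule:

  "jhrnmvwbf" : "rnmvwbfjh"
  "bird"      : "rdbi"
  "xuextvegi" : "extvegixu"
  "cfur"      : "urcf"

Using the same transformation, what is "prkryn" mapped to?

krynpr

The rule is to move the first 2 characters to the end (rotate left by 2).
On "prkryn" that produces "krynpr".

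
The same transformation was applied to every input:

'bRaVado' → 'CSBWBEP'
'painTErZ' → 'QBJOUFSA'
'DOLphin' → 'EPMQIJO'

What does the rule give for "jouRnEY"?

KPVSOFZ

The pattern: shift every letter 1 place forward in the alphabet (wrapping around), then convert every letter to uppercase.
Working it through for "jouRnEY": intermediate "kpvSoFZ", final "KPVSOFZ".
(Check on "DOLphin": → "EPMqijo" → "EPMQIJO" ✓)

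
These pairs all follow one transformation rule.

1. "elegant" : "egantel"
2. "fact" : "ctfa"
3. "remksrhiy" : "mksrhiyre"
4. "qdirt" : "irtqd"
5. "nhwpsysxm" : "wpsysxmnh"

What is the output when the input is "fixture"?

xturefi

The rule is to move the first 2 characters to the end (rotate left by 2).
"fixture" → "xturefi".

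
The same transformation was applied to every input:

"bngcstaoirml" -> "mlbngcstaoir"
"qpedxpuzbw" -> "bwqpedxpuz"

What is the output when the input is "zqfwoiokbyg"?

ygzqfwoiokb

What's happening: move the last 2 characters to the front (rotate right by 2).
On "zqfwoiokbyg" that produces "ygzqfwoiokb".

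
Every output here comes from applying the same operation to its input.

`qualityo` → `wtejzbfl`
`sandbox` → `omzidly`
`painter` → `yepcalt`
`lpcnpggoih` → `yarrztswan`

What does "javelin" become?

pwtyulg

The pattern: move the first 3 characters to the end (rotate left by 3), then shift every letter 11 places forward in the alphabet (wrapping around).
"javelin" → "elinjav" → "pwtyulg".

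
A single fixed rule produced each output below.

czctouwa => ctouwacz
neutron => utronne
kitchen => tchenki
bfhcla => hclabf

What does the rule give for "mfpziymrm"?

In each case the input is transformed by: move the first 2 characters to the end (rotate left by 2).
Applying that to "mfpziymrm" gives "pziymrmmf".

pziymrmmf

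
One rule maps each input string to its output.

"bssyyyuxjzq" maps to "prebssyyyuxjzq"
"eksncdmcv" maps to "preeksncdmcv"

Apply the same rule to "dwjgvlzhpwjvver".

predwjgvlzhpwjvver

The rule is to prepend "pre".
For "dwjgvlzhpwjvver" the result is "predwjgvlzhpwjvver".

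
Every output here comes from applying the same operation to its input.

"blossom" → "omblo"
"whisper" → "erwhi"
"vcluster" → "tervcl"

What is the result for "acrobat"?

atacr

Rule — move the first 3 characters to the end (rotate left by 3), then delete the first 2 characters.
So "acrobat" becomes "atacr".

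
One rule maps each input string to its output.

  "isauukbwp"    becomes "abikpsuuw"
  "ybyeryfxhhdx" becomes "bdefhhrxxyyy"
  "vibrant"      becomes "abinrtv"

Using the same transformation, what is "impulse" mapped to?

Rule — sort the characters into alphabetical order.
For "impulse" the result is "eilmpsu".

eilmpsu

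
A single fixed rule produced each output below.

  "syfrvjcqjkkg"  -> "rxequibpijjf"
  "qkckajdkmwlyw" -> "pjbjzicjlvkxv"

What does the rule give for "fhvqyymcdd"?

The transformation: shift every letter 1 place backward in the alphabet (wrapping around).
For "fhvqyymcdd" the result is "egupxxlbcc".

egupxxlbcc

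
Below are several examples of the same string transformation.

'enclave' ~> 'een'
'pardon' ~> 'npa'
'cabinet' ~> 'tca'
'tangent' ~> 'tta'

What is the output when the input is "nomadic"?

cno

What's happening: move the last character to the front, then keep only the first 3 characters.
Applying both steps to "nomadic": "cnomadi", then "cno".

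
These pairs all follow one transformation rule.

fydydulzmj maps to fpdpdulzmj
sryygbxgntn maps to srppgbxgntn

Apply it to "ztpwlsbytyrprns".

The pattern: replace every "y" with "p".
"ztpwlsbytyrprns" → "ztpwlsbptprprns".

ztpwlsbptprprns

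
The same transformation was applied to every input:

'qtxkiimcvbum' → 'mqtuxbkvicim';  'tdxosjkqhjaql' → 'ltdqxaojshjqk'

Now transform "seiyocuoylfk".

ksefilyyoocu

The rule is to swap the first and last characters, then take characters alternately from the front and the back (1st, last, 2nd, 2nd-last, ...).
Doing the same to "seiyocuoylfk": "ksefilyyoocu".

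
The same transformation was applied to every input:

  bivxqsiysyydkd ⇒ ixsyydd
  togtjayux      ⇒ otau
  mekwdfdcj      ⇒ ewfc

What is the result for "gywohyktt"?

The pattern: keep every other character starting from the second (positions 2nd, 4th, 6th, ...).
On "gywohyktt" that produces "yoyt".

yoyt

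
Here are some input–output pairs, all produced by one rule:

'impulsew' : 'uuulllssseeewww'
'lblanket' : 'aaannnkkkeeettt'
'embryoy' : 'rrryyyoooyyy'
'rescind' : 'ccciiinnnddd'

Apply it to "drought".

In each case the input is transformed by: delete the first 3 characters, then repeat every character 3 times.
Applying both steps to "drought": "ught", then "uuuggghhhttt".

uuuggghhhttt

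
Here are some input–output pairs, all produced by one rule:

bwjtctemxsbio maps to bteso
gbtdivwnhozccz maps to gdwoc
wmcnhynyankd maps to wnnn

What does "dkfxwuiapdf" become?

The rule is to keep one character in every 3, starting at position 1 (positions 1st, 4th, 7th, ...).
"dkfxwuiapdf" → "dxid".

dxid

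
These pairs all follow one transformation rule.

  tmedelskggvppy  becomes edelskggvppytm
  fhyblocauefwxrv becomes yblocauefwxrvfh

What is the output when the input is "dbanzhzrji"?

anzhzrjidb

The transformation: move the first 2 characters to the end (rotate left by 2).
"dbanzhzrji" → "anzhzrjidb".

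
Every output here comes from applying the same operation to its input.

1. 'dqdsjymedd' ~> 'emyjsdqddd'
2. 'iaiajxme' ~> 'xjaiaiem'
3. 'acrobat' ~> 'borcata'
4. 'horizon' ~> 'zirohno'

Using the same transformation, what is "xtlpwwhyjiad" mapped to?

In each case the input is transformed by: reverse the string, then move the first 2 characters to the end (rotate left by 2).
Starting from "xtlpwwhyjiad": after the first operation, "daijyhwwpltx"; after the second, "ijyhwwpltxda".

ijyhwwpltxda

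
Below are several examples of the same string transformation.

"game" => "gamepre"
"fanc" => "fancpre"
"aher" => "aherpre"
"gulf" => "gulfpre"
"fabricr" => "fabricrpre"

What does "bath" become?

bathpre

Rule — append "pre".
Applying that to "bath" gives "bathpre".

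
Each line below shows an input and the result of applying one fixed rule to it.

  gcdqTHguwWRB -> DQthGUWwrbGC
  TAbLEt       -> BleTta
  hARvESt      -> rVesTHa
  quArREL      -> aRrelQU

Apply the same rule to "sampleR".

Each output is the input with this applied: flip the case of every letter, then move the first 2 characters to the end (rotate left by 2).
Applying both steps to "sampleR": "SAMPLEr", then "MPLErSA".

MPLErSA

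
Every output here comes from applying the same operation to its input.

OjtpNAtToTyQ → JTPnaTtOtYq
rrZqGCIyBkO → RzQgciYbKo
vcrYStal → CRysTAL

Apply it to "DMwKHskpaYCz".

Rule — flip the case of every letter, then delete the first character.
So "DMwKHskpaYCz" becomes "mWkhSKPAycZ".
(Check on "OjtpNAtToTyQ": → "oJTPnaTtOtYq" → "JTPnaTtOtYq" ✓)

mWkhSKPAycZ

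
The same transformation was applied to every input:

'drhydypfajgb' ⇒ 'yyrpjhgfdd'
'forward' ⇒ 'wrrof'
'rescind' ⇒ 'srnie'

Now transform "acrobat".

trocb

The transformation: sort the characters into reverse alphabetical order, then delete the last 2 characters.
For "acrobat", step one produces "trocbaa"; step two turns that into "trocb".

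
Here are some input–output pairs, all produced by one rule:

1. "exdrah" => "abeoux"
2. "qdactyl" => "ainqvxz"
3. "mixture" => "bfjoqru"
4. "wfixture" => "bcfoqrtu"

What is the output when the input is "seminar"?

In each case the input is transformed by: shift every letter 3 places backward in the alphabet (wrapping around), then sort the characters into alphabetical order.
Starting from "seminar": after the first operation, "pbjfkxo"; after the second, "bfjkopx".

bfjkopx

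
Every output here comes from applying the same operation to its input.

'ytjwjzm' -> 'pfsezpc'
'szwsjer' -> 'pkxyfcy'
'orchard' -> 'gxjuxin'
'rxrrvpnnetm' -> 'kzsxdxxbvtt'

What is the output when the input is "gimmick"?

The transformation: shift every letter 6 places forward in the alphabet (wrapping around), then move the last 3 characters to the front (rotate right by 3).
"gimmick" → "mossoiq" → "oiqmoss".
(Check on "szwsjer": → "yfcypkx" → "pkxyfcy" ✓)

oiqmoss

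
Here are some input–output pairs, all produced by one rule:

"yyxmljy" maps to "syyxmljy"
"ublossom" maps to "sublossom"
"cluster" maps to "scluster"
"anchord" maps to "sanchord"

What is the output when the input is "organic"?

Each output is the input with this applied: prepend "s".
For "organic" the result is "sorganic".

sorganic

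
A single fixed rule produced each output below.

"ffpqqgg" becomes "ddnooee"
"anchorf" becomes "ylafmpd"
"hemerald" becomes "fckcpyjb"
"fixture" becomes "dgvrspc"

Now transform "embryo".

The transformation: shift every letter 2 places backward in the alphabet (wrapping around).
For "embryo" the result is "ckzpwm".

ckzpwm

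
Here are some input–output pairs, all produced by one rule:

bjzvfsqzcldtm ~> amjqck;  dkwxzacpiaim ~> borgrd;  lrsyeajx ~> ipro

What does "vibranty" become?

ziep

Looking at the pairs, the operation is to shift every letter 9 places backward in the alphabet (wrapping around), then keep every other character starting from the second (positions 2nd, 4th, 6th, ...).
Applying that to "vibranty" gives "ziep".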